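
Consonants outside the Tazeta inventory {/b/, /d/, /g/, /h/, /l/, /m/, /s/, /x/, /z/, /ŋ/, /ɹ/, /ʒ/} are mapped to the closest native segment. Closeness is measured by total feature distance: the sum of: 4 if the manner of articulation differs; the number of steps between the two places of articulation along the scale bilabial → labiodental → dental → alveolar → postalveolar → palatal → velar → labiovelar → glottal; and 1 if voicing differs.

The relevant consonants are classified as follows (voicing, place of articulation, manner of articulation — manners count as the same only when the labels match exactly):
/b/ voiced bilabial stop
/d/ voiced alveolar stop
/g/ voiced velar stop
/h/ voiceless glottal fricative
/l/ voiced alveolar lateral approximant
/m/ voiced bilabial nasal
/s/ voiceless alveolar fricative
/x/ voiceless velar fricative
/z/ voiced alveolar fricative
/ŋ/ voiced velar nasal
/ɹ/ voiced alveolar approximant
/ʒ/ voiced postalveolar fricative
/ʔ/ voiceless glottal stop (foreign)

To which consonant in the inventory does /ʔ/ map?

/g/ is closest: same manner (stop), place distance 2 (glottal→velar), voicing differs (+1); total 3. Next closest is /h/ at distance 4.

g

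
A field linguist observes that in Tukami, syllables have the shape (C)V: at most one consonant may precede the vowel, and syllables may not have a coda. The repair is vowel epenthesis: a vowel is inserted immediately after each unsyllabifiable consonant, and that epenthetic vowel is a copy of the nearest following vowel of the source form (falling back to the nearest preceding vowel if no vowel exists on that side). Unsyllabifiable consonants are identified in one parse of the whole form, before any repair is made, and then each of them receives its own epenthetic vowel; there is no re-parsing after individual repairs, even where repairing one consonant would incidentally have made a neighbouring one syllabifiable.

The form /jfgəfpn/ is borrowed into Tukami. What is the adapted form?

jəfəgəfəpənə

Syllabifying with onset maximization leaves /j/, /f/, /f/, /p/, /n/ stranded (no codas are permitted; onsets are limited to one consonant).
Inserting the epenthetic vowel yields /j/ → /jə/, /f/ → /fə/, /f/ → /fə/, /p/ → /pə/, /n/ → /nə/.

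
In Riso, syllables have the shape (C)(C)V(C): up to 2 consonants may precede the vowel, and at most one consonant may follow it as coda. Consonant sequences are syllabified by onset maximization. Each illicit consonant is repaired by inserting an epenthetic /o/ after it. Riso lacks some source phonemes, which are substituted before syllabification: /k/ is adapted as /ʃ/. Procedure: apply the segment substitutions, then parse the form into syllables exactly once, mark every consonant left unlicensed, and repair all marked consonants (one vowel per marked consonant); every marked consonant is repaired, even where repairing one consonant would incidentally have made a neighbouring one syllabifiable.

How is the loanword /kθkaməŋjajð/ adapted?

Substitution: /k/ → /ʃ/, giving /ʃθʃaməŋjajð/.
The consonants /ʃ/, /ð/ cannot be parsed into a legal (C)(C)V(C) syllable (at most one coda consonant is licensed; onsets may contain at most 2 consonants).
Epenthesis after each stranded consonant: /ʃ/ → /ʃo/, /ð/ → /ðo/.

ʃoθʃaməŋjajðo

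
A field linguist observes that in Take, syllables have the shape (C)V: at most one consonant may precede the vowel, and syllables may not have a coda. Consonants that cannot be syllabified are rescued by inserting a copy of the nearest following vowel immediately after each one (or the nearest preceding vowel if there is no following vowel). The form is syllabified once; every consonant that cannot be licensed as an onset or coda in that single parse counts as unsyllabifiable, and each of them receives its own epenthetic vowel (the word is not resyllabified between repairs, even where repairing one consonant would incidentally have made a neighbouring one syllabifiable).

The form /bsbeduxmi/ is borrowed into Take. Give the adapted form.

Syllabifying with onset maximization leaves /b/, /s/, /x/ stranded (no codas are permitted; onsets are limited to one consonant).
Epenthesis after each stranded consonant: /b/ → /be/, /s/ → /se/, /x/ → /xi/.

besebeduximi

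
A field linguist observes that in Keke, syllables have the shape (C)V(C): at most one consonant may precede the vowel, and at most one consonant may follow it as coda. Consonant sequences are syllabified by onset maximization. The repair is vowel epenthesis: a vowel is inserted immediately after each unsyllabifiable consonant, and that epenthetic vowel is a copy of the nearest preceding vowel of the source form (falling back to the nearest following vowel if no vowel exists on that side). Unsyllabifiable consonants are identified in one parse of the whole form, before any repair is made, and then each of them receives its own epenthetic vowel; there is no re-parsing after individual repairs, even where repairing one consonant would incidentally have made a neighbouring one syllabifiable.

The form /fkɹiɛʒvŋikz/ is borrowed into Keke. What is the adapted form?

Syllabifying with onset maximization leaves /f/, /k/, /v/, /z/ stranded (at most one coda consonant is licensed; onsets are limited to one consonant).
Inserting the epenthetic vowel yields /f/ → /fi/, /k/ → /ki/, /v/ → /vɛ/, /z/ → /zi/.

fikiɹiɛʒvɛŋikzi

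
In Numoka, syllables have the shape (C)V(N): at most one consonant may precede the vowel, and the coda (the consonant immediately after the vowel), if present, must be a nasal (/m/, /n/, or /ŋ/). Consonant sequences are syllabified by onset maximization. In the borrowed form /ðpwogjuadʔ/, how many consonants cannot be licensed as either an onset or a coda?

5

Under (C)V(N), the unsyllabifiable consonants are /ð/, /p/, /g/, /d/, /ʔ/ (only a nasal (/m/, /n/, or /ŋ/) is licensed in coda position; onsets are limited to one consonant).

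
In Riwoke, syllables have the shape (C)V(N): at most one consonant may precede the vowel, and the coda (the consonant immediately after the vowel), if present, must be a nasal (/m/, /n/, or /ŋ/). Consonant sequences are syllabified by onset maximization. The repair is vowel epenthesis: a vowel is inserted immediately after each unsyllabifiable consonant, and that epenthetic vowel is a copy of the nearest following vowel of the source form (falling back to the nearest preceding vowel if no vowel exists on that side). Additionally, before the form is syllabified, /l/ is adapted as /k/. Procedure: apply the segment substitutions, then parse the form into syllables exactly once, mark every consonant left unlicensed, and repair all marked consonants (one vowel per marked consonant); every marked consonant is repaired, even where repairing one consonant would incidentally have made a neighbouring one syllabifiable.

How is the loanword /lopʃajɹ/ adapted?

kopaʃajaɹa

Substitution: /l/ → /k/, giving /kopʃajɹ/.
Syllabifying with onset maximization leaves /p/, /j/, /ɹ/ stranded (only a nasal (/m/, /n/, or /ŋ/) is licensed in coda position; onsets are limited to one consonant).
Each unlicensed consonant becomes the onset of a new syllable: /p/ → /pa/, /j/ → /ja/, /ɹ/ → /ɹa/.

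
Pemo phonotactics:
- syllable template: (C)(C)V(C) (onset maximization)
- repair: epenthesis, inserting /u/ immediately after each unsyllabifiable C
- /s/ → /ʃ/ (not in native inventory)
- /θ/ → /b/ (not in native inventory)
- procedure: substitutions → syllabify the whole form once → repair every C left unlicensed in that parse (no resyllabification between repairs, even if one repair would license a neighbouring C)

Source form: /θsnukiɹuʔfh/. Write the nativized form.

Substitution: /θ/ → /b/, /s/ → /ʃ/, giving /bʃnukiɹuʔfh/.
Under (C)(C)V(C), the unsyllabifiable consonants are /b/, /f/, /h/ (at most one coda consonant is licensed; onsets may contain at most 2 consonants).
Each unlicensed consonant becomes the onset of a new syllable: /b/ → /bu/, /f/ → /fu/, /h/ → /hu/.

buʃnukiɹuʔfuhu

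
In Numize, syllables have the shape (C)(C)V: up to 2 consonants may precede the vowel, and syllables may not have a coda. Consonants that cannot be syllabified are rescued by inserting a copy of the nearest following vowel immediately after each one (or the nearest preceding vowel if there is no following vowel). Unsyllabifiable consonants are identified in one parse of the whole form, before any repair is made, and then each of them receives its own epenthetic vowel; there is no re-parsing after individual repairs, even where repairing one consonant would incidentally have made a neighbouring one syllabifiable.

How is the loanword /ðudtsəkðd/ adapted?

ðudətsəkəðədə

The consonants /d/, /k/, /ð/, /d/ cannot be parsed into a legal (C)(C)V syllable (no codas are permitted; onsets may contain at most 2 consonants).
Inserting the epenthetic vowel yields /d/ → /də/, /k/ → /kə/, /ð/ → /ðə/, /d/ → /də/.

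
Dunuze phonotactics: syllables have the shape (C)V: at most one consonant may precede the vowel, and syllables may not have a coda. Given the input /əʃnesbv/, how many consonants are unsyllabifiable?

4

The consonants /ʃ/, /s/, /b/, /v/ cannot be parsed into a legal (C)V syllable (no codas are permitted; onsets are limited to one consonant).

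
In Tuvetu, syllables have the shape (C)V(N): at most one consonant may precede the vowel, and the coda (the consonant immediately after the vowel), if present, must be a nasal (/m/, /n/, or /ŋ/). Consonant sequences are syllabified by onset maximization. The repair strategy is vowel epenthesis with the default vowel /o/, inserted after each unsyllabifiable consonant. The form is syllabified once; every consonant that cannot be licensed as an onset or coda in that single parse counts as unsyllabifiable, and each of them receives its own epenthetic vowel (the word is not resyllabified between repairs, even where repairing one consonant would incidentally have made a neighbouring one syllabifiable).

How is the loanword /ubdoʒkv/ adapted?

The consonants /b/, /ʒ/, /k/, /v/ cannot be parsed into a legal (C)V(N) syllable (only a nasal (/m/, /n/, or /ŋ/) is licensed in coda position; onsets are limited to one consonant).
Epenthesis after each stranded consonant: /b/ → /bo/, /ʒ/ → /ʒo/, /k/ → /ko/, /v/ → /vo/.

ubodoʒokovo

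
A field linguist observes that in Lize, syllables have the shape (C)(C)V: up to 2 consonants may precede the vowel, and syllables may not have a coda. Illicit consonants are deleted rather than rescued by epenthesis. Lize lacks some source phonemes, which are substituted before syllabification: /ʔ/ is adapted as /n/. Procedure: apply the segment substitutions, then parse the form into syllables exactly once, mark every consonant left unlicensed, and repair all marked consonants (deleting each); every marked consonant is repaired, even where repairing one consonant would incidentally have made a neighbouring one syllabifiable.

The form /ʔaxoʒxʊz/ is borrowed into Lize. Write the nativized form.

naxoʒxʊ

Substitution: /ʔ/ → /n/, giving /naxoʒxʊz/.
Syllabifying with onset maximization leaves /z/ stranded (no codas are permitted; onsets may contain at most 2 consonants).
Each unlicensed consonant is deleted: /z/.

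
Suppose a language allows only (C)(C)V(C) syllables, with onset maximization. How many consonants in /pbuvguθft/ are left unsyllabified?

The consonants /f/, /t/ cannot be parsed into a legal (C)(C)V(C) syllable (at most one coda consonant is licensed; onsets may contain at most 2 consonants).

2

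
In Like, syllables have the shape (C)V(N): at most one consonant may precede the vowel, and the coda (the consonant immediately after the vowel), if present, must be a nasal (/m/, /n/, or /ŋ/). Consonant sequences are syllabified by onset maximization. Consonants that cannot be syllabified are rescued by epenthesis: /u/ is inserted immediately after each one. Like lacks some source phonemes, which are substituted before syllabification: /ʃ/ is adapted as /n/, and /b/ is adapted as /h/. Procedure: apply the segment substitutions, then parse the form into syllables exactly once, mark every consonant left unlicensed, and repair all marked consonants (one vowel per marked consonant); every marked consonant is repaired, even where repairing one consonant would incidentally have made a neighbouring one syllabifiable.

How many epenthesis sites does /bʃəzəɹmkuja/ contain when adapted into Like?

3

After substitution the input is /hnəzəɹmkuja/.
The unsyllabifiable consonants are /h/, /ɹ/, /m/; each receives one epenthetic vowel.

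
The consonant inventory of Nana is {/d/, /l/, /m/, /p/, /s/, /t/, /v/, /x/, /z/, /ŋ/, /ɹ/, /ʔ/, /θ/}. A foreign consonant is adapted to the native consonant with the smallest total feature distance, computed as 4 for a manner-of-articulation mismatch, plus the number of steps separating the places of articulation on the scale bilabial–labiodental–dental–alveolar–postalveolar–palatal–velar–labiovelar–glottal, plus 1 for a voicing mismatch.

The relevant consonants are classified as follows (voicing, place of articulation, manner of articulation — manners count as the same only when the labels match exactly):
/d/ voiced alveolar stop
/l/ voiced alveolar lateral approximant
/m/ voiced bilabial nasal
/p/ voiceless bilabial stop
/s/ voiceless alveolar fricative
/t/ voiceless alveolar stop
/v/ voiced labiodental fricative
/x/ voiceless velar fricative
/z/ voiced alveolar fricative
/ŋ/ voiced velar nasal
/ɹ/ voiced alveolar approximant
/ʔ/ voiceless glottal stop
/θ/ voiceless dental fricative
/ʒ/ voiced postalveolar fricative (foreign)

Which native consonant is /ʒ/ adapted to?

z

/z/ is closest: same manner (fricative), place distance 1 (postalveolar→alveolar), same voicing; total 1. Next closest is /s/ at distance 2.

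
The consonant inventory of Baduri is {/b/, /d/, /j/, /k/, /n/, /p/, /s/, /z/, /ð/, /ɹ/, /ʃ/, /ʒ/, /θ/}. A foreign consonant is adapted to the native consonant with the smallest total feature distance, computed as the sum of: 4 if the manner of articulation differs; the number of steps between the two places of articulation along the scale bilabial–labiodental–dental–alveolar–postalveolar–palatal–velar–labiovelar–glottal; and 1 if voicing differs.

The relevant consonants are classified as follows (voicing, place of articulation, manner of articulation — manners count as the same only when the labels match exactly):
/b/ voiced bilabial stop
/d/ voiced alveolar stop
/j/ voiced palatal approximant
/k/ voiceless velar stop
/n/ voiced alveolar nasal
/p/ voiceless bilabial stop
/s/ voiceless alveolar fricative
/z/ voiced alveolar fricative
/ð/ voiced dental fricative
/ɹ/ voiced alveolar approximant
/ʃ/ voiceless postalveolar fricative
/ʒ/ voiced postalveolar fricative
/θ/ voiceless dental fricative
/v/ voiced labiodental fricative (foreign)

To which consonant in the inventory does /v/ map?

ð

/ð/ is closest: same manner (fricative), place distance 1 (labiodental→dental), same voicing; total 1. Next closest is /z/ at distance 2.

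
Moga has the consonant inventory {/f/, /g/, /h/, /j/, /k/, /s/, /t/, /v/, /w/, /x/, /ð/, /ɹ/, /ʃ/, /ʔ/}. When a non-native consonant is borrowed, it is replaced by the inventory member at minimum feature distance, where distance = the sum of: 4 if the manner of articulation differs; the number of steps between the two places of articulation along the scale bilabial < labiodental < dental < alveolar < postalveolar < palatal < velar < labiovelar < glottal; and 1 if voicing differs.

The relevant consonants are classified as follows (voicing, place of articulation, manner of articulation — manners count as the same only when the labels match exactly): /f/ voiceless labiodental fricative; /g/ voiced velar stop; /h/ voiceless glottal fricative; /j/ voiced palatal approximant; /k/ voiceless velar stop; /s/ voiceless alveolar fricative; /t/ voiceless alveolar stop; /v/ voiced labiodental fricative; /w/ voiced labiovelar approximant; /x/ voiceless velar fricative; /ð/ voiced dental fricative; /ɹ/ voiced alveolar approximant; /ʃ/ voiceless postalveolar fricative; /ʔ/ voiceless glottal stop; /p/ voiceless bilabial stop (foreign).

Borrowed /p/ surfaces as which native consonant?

/t/ is closest: same manner (stop), place distance 3 (bilabial→alveolar), same voicing; total 3. Next closest is /f/ at distance 5.

t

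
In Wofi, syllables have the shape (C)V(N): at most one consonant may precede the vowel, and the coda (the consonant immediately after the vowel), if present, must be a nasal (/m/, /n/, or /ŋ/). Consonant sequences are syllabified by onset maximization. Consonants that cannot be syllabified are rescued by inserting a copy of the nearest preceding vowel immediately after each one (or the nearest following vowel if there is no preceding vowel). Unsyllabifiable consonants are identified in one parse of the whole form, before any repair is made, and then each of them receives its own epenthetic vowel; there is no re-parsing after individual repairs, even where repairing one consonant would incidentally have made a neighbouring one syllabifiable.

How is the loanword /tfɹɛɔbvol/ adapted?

Syllabifying with onset maximization leaves /t/, /f/, /b/, /l/ stranded (only a nasal (/m/, /n/, or /ŋ/) is licensed in coda position; onsets are limited to one consonant).
Epenthesis after each stranded consonant: /t/ → /tɛ/, /f/ → /fɛ/, /b/ → /bɔ/, /l/ → /lo/.

tɛfɛɹɛɔbɔvolo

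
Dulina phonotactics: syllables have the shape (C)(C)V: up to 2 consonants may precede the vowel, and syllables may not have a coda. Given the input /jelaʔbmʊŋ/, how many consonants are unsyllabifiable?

Under (C)(C)V, the unsyllabifiable consonants are /ʔ/, /ŋ/ (no codas are permitted; onsets may contain at most 2 consonants).

2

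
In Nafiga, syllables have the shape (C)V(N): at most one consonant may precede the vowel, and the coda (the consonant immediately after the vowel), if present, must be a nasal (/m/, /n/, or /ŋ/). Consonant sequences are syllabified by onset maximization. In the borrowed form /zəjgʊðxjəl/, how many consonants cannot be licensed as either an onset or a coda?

4

The consonants /j/, /ð/, /x/, /l/ cannot be parsed into a legal (C)V(N) syllable (only a nasal (/m/, /n/, or /ŋ/) is licensed in coda position; onsets are limited to one consonant).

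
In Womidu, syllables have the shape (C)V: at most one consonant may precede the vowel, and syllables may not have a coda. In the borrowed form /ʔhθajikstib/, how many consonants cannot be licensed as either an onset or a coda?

Syllabifying with onset maximization leaves /ʔ/, /h/, /k/, /s/, /b/ stranded (no codas are permitted; onsets are limited to one consonant).

5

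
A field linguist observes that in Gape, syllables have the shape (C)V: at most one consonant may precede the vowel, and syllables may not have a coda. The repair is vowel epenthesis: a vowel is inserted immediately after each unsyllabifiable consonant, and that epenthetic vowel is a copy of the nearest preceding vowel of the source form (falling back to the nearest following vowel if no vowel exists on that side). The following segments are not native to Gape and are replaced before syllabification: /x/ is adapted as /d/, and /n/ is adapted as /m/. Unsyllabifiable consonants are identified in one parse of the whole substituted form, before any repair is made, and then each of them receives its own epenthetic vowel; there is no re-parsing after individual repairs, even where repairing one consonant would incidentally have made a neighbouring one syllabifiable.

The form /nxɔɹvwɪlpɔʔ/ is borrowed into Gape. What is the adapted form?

Substitution: /n/ → /m/, /x/ → /d/, giving /mdɔɹvwɪlpɔʔ/.
Syllabifying with onset maximization leaves /m/, /ɹ/, /v/, /l/, /ʔ/ stranded (no codas are permitted; onsets are limited to one consonant).
Each unlicensed consonant becomes the onset of a new syllable: /m/ → /mɔ/, /ɹ/ → /ɹɔ/, /v/ → /vɔ/, /l/ → /lɪ/, /ʔ/ → /ʔɔ/.

mɔdɔɹɔvɔwɪlɪpɔʔɔ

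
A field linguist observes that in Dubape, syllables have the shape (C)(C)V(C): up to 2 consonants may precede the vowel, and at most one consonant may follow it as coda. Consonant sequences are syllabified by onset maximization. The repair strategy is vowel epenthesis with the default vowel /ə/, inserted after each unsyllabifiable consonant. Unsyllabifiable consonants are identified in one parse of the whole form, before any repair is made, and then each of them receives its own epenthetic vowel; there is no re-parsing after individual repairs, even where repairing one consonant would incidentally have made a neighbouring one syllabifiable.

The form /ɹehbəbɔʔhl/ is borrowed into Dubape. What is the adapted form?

The consonants /h/, /l/ cannot be parsed into a legal (C)(C)V(C) syllable (at most one coda consonant is licensed; onsets may contain at most 2 consonants).
Epenthesis after each stranded consonant: /h/ → /hə/, /l/ → /lə/.

ɹehbəbɔʔhələ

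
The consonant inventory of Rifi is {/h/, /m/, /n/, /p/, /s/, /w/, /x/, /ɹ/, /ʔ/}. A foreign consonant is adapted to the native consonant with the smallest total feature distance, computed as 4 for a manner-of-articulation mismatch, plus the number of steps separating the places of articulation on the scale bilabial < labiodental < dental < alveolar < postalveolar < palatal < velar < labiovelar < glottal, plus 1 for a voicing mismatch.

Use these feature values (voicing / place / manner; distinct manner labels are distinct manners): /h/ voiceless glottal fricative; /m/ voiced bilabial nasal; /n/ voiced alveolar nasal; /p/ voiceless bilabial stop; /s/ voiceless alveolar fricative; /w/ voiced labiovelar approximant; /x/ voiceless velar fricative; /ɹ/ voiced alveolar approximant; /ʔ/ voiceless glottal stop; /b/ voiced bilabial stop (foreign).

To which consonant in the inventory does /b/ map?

/p/ is closest: same manner (stop), place distance 0 (bilabial→bilabial), voicing differs (+1); total 1. Next closest is /m/ at distance 4.

p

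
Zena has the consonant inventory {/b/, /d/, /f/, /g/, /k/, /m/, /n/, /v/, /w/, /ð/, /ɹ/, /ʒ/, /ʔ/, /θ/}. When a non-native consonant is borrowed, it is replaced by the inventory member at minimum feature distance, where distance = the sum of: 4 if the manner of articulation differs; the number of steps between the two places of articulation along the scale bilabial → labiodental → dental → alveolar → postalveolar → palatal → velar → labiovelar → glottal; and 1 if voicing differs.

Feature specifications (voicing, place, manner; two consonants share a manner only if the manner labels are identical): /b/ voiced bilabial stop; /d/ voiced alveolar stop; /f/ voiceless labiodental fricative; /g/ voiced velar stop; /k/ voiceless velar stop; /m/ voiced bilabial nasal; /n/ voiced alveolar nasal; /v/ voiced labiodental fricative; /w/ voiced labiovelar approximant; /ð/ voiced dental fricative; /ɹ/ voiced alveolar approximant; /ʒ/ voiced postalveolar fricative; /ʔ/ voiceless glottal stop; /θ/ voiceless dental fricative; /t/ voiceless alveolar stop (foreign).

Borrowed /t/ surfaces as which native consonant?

d

/d/ is closest: same manner (stop), place distance 0 (alveolar→alveolar), voicing differs (+1); total 1. Next closest is /k/ at distance 3.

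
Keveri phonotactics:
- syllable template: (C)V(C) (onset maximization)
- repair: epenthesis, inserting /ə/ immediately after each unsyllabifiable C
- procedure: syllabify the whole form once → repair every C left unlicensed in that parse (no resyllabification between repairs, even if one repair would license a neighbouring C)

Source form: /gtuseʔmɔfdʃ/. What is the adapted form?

Syllabifying with onset maximization leaves /g/, /d/, /ʃ/ stranded (at most one coda consonant is licensed; onsets are limited to one consonant).
Each unlicensed consonant becomes the onset of a new syllable: /g/ → /gə/, /d/ → /də/, /ʃ/ → /ʃə/.

gətuseʔmɔfdəʃə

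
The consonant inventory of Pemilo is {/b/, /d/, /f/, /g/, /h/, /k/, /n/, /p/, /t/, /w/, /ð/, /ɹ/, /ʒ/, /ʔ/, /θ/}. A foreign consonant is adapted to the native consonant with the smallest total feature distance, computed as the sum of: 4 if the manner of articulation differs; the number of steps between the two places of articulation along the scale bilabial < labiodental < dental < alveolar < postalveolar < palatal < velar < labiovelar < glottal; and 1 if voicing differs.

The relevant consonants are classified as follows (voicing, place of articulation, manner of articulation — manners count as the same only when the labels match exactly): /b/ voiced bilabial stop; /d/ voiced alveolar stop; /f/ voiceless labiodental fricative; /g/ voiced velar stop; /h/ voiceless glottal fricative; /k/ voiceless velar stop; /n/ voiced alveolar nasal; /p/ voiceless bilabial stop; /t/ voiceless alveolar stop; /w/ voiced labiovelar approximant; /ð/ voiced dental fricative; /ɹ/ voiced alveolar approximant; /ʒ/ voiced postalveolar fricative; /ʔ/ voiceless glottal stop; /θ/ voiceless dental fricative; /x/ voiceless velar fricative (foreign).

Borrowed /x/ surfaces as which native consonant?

/h/ is closest: same manner (fricative), place distance 2 (velar→glottal), same voicing; total 2. Next closest is /ʒ/ at distance 3.

h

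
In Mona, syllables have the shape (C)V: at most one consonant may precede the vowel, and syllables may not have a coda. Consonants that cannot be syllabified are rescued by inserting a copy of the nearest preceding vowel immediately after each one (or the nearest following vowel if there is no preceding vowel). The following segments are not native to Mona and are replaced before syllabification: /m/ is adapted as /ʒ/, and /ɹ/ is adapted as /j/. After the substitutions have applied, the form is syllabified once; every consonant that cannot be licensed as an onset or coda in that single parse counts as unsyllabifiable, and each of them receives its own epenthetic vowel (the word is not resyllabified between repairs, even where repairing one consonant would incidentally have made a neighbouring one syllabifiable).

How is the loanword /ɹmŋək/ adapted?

jəʒəŋəkə

Substitution: /ɹ/ → /j/, /m/ → /ʒ/, giving /jʒŋək/.
Syllabifying with onset maximization leaves /j/, /ʒ/, /k/ stranded (no codas are permitted; onsets are limited to one consonant).
Epenthesis after each stranded consonant: /j/ → /jə/, /ʒ/ → /ʒə/, /k/ → /kə/.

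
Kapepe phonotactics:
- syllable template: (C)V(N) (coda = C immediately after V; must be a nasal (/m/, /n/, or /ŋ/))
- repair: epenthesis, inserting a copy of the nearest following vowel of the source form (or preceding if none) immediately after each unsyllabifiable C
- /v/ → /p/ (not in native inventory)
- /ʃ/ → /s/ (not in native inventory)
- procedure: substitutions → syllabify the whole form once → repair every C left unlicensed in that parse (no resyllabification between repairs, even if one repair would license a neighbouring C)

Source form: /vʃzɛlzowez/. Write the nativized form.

pɛsɛzɛlozoweze

Substitution: /v/ → /p/, /ʃ/ → /s/, giving /pszɛlzowez/.
Syllabifying with onset maximization leaves /p/, /s/, /l/, /z/ stranded (only a nasal (/m/, /n/, or /ŋ/) is licensed in coda position; onsets are limited to one consonant).
Inserting the epenthetic vowel yields /p/ → /pɛ/, /s/ → /sɛ/, /l/ → /lo/, /z/ → /ze/.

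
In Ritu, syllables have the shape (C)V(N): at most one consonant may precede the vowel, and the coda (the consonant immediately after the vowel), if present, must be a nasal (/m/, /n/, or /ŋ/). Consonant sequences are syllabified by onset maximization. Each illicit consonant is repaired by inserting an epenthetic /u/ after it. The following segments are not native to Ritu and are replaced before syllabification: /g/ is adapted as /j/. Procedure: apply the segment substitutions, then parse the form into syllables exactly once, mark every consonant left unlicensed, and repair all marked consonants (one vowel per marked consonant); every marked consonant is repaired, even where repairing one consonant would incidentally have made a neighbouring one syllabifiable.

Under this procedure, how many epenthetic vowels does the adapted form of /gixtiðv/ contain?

3

After substitution the input is /jixtiðv/.
The unsyllabifiable consonants are /x/, /ð/, /v/; each receives one epenthetic vowel.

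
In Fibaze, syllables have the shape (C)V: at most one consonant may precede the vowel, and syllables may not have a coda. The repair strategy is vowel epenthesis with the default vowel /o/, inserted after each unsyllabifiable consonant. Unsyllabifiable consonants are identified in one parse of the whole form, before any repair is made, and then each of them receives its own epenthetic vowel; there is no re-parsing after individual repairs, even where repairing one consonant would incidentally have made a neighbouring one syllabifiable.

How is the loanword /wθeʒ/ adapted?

The consonants /w/, /ʒ/ cannot be parsed into a legal (C)V syllable (no codas are permitted; onsets are limited to one consonant).
Epenthesis after each stranded consonant: /w/ → /wo/, /ʒ/ → /ʒo/.

woθeʒo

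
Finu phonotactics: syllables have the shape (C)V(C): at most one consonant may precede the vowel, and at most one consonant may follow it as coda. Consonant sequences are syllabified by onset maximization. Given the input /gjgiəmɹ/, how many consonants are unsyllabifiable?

3

Syllabifying with onset maximization leaves /g/, /j/, /ɹ/ stranded (at most one coda consonant is licensed; onsets are limited to one consonant).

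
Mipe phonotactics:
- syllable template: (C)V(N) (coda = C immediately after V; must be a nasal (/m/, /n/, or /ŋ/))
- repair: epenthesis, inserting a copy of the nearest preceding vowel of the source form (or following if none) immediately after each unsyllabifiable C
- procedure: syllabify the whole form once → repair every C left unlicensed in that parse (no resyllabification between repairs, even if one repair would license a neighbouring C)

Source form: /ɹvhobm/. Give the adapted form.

ɹovohobomo

Under (C)V(N), the unsyllabifiable consonants are /ɹ/, /v/, /b/, /m/ (only a nasal (/m/, /n/, or /ŋ/) is licensed in coda position; onsets are limited to one consonant).
Inserting the epenthetic vowel yields /ɹ/ → /ɹo/, /v/ → /vo/, /b/ → /bo/, /m/ → /mo/.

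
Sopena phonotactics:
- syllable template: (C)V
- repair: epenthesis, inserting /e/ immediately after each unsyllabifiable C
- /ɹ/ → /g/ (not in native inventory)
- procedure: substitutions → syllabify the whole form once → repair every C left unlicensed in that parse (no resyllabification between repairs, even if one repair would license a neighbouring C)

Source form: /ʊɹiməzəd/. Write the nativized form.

Substitution: /ɹ/ → /g/, giving /ʊgiməzəd/.
Syllabifying with onset maximization leaves /d/ stranded (no codas are permitted; onsets are limited to one consonant).
Epenthesis after each stranded consonant: /d/ → /de/.

ʊgiməzəde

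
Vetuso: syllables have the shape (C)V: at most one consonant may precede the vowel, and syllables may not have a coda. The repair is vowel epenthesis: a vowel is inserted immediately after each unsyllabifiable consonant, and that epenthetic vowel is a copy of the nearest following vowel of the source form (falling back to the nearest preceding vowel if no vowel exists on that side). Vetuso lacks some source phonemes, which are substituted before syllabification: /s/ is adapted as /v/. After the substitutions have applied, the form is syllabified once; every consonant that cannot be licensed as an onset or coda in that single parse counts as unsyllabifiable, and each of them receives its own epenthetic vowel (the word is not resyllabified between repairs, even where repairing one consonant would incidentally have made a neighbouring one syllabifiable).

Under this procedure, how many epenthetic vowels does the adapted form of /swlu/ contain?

After substitution the input is /vwlu/.
The unsyllabifiable consonants are /v/, /w/; each receives one epenthetic vowel.

2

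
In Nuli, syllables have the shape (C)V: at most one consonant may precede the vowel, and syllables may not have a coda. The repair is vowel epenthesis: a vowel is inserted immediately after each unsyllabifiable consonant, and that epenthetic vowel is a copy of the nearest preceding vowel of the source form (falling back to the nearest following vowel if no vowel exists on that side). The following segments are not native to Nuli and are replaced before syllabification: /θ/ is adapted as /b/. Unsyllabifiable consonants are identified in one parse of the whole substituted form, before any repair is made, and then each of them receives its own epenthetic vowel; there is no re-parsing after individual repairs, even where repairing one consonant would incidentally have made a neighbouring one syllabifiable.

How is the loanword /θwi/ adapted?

Substitution: /θ/ → /b/, giving /bwi/.
Syllabifying with onset maximization leaves /b/ stranded (no codas are permitted; onsets are limited to one consonant).
Each unlicensed consonant becomes the onset of a new syllable: /b/ → /bi/.

biwi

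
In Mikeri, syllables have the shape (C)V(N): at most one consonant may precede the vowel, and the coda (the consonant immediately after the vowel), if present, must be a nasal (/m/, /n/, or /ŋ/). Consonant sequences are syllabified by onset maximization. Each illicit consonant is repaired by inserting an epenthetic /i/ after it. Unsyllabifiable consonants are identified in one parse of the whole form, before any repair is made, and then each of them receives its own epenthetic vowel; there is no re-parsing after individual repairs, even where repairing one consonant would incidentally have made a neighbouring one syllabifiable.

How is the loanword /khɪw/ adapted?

kihɪwi

Under (C)V(N), the unsyllabifiable consonants are /k/, /w/ (only a nasal (/m/, /n/, or /ŋ/) is licensed in coda position; onsets are limited to one consonant).
Inserting the epenthetic vowel yields /k/ → /ki/, /w/ → /wi/.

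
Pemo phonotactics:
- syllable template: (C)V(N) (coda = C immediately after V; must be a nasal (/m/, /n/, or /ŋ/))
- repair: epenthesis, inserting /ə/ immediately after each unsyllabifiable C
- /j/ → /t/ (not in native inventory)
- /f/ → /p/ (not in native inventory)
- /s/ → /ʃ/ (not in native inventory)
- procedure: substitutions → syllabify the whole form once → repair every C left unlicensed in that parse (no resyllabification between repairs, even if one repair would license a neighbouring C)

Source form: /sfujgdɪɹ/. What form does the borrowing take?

Substitution: /s/ → /ʃ/, /f/ → /p/, /j/ → /t/, giving /ʃputgdɪɹ/.
Syllabifying with onset maximization leaves /ʃ/, /t/, /g/, /ɹ/ stranded (only a nasal (/m/, /n/, or /ŋ/) is licensed in coda position; onsets are limited to one consonant).
Epenthesis after each stranded consonant: /ʃ/ → /ʃə/, /t/ → /tə/, /g/ → /gə/, /ɹ/ → /ɹə/.

ʃəputəgədɪɹə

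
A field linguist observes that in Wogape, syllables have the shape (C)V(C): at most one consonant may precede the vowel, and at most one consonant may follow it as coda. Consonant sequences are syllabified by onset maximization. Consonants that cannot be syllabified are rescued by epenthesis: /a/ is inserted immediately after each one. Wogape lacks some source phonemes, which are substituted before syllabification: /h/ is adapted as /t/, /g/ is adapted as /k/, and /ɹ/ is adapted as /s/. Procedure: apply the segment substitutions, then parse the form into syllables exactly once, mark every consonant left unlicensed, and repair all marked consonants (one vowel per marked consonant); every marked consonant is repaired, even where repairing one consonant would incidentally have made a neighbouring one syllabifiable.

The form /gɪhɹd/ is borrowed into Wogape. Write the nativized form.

Substitution: /g/ → /k/, /h/ → /t/, /ɹ/ → /s/, giving /kɪtsd/.
Under (C)V(C), the unsyllabifiable consonants are /s/, /d/ (at most one coda consonant is licensed; onsets are limited to one consonant).
Inserting the epenthetic vowel yields /s/ → /sa/, /d/ → /da/.

kɪtsada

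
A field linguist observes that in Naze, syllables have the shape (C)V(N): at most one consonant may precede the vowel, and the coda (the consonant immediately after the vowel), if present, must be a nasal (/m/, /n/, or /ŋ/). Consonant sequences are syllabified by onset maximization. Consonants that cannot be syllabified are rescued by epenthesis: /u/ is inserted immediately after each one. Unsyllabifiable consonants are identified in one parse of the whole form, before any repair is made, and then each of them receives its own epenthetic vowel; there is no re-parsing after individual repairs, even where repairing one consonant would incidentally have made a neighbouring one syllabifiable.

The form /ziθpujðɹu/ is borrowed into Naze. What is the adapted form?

ziθupujuðuɹu

The consonants /θ/, /j/, /ð/ cannot be parsed into a legal (C)V(N) syllable (only a nasal (/m/, /n/, or /ŋ/) is licensed in coda position; onsets are limited to one consonant).
Inserting the epenthetic vowel yields /θ/ → /θu/, /j/ → /ju/, /ð/ → /ðu/.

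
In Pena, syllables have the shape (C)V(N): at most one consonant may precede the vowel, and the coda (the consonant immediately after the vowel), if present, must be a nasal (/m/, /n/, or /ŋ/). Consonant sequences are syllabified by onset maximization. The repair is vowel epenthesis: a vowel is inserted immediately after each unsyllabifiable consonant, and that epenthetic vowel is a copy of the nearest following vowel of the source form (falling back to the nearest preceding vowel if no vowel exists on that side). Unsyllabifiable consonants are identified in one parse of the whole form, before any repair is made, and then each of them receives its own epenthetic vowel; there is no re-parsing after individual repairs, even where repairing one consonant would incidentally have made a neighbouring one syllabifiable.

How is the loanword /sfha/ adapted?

Under (C)V(N), the unsyllabifiable consonants are /s/, /f/ (only a nasal (/m/, /n/, or /ŋ/) is licensed in coda position; onsets are limited to one consonant).
Each unlicensed consonant becomes the onset of a new syllable: /s/ → /sa/, /f/ → /fa/.

safaha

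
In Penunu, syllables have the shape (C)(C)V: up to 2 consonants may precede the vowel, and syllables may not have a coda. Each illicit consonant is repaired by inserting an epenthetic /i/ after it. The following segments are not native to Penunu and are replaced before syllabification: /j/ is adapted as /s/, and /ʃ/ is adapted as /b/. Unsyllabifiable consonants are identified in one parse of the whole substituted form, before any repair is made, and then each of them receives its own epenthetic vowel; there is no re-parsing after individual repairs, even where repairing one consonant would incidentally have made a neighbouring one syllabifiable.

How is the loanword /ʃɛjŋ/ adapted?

bɛsiŋi

Substitution: /ʃ/ → /b/, /j/ → /s/, giving /bɛsŋ/.
Under (C)(C)V, the unsyllabifiable consonants are /s/, /ŋ/ (no codas are permitted; onsets may contain at most 2 consonants).
Epenthesis after each stranded consonant: /s/ → /si/, /ŋ/ → /ŋi/.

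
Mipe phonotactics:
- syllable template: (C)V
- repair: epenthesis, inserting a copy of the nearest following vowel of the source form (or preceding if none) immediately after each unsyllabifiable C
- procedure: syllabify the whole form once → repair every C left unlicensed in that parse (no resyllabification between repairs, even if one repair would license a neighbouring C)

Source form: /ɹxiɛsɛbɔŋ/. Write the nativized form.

The consonants /ɹ/, /ŋ/ cannot be parsed into a legal (C)V syllable (no codas are permitted; onsets are limited to one consonant).
Each unlicensed consonant becomes the onset of a new syllable: /ɹ/ → /ɹi/, /ŋ/ → /ŋɔ/.

ɹixiɛsɛbɔŋɔ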